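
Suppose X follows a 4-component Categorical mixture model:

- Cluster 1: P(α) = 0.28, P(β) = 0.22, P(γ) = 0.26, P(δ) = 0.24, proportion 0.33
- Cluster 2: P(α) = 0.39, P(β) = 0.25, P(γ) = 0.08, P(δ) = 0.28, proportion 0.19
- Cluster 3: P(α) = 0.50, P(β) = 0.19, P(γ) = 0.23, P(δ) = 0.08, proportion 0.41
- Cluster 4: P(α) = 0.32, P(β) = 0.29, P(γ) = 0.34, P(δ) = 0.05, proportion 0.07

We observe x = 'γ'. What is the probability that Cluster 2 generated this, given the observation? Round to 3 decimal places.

0.069

P(component k | x) = π_k·f_k(x) / marginal(x), where marginal(x) = Σ_j π_j·f_j(x).
Component likelihoods at x = 'γ':
  f_1 = 0.26
  f_2 = 0.08
  f_3 = 0.23
  f_4 = 0.34
Prior × likelihood for each component:
  π_1·f_1 = 0.33 × 0.26 = 0.0858
  π_2·f_2 = 0.19 × 0.08 = 0.0152
  π_3·f_3 = 0.41 × 0.23 = 0.0943
  π_4·f_4 = 0.07 × 0.34 = 0.0238
Evidence: 0.0858 + 0.0152 + 0.0943 + 0.0238 = 0.2191
So the posterior for Cluster 2 is 0.0152 / 0.2191 ≈ 0.069.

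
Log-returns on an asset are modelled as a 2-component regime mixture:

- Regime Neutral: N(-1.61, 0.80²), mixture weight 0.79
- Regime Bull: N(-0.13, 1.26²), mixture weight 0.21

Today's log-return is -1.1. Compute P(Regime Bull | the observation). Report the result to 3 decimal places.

Posterior ∝ prior × likelihood, so P(k | x) ∝ w_k f_k(x); normalise over all components.
Component likelihoods at x = -1.1:
  f_Neutral = (1/(0.80·√(2π)))·exp(−(-1.1−-1.61)²/(2·0.80²)) = 0.498678·exp(-0.20320) = 0.406977
  f_Bull = (1/(1.26·√(2π)))·exp(−(-1.1−-0.13)²/(2·1.26²)) = 0.316621·exp(-0.29633) = 0.235421
Unnormalised posteriors:
  w_Neutral·f_Neutral = 0.79 × 0.406977 = 0.321512
  w_Bull·f_Bull = 0.21 × 0.235421 = 0.0494385
Evidence: 0.321512 + 0.0494385 = 0.37095
Responsibility of Regime Bull: 0.0494385 / 0.37095 ≈ 0.133

0.133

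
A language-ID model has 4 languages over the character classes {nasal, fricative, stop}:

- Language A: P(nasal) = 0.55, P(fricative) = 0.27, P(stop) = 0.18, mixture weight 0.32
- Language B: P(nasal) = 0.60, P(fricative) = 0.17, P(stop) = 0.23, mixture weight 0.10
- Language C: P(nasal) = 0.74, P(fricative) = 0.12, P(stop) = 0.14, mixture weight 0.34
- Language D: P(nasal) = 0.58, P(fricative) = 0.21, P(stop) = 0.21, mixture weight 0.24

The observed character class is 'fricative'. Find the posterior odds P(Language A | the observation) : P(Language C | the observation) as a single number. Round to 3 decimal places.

2.118

Posterior odds = (π_i f_i(x)) / (π_j f_j(x)); the normalising sum cancels.
Component likelihoods at x = 'fricative':
  L_A = 0.27
  L_B = 0.17
  L_C = 0.12
  L_D = 0.21
Odds = (0.32/0.34) × (0.27/0.12) = 0.941176 × 2.25 ≈ 2.118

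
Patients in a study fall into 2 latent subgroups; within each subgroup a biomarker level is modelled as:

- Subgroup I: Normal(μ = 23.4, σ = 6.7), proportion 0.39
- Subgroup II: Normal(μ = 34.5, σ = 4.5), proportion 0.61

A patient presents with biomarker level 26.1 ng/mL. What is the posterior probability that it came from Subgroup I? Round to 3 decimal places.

0.693

By Bayes' theorem, P(k | x) = π_k f_k(x) / Σ_j π_j f_j(x).
Component likelihoods at x = 26.1 ng/mL:
  f_I = (1/(6.7·√(2π)))·exp(−(26.1−23.4)²/(2·6.7²)) = 0.059544·exp(-0.08120) = 0.0548999
  f_II = (1/(4.5·√(2π)))·exp(−(26.1−34.5)²/(2·4.5²)) = 0.088654·exp(-1.74222) = 0.015526
Weight by the priors:
  π_I·f_I = 0.39 × 0.0548999 = 0.0214109
  π_II·f_II = 0.61 × 0.015526 = 0.00947087
Evidence: 0.0214109 + 0.00947087 = 0.0308818
Responsibility of Subgroup I: 0.0214109 / 0.0308818 ≈ 0.693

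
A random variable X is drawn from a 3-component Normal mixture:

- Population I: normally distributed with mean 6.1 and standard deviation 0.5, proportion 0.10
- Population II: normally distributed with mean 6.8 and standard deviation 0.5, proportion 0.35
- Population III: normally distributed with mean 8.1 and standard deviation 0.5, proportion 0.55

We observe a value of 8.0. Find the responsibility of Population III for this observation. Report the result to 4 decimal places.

By Bayes' theorem, P(k | x) = P(Z=k) f_k(x) / Σ_j P(Z=j) f_j(x).
Evaluate each component's likelihood at the observed value:
  L_I = (1/(0.5·√(2π)))·exp(−(8.0−6.1)²/(2·0.5²)) = 0.797885·exp(-7.22000) = 0.000583894
  L_II = (1/(0.5·√(2π)))·exp(−(8.0−6.8)²/(2·0.5²)) = 0.797885·exp(-2.88000) = 0.0447891
  L_III = (1/(0.5·√(2π)))·exp(−(8.0−8.1)²/(2·0.5²)) = 0.797885·exp(-0.02000) = 0.782085
Multiply by the mixture weights:
  P(Z=I)·L_I = 0.10 × 0.000583894 = 5.83894e-05
  P(Z=II)·L_II = 0.35 × 0.0447891 = 0.0156762
  P(Z=III)·L_III = 0.55 × 0.782085 = 0.430147
Denominator: 5.83894e-05 + 0.0156762 + 0.430147 = 0.445882
P(Population III | data) = 0.430147 / 0.445882 ≈ 0.9647

0.9647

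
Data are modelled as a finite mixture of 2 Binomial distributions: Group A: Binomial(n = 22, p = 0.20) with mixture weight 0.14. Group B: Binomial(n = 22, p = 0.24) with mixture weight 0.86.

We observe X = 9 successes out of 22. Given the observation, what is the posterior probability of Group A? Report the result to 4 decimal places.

By Bayes' theorem, P(k | x) = π_k f_k(x) / Σ_j π_j f_j(x).
Component likelihoods at x = 9 successes out of 22:
  L_A = 0.0140011
  L_B = 0.0370852
Prior × likelihood for each component:
  π_A·L_A = 0.14 × 0.0140011 = 0.00196016
  π_B·L_B = 0.86 × 0.0370852 = 0.0318933
Denominator: 0.00196016 + 0.0318933 = 0.0338535
So the posterior for Group A is 0.00196016 / 0.0338535 ≈ 0.0579.

0.0579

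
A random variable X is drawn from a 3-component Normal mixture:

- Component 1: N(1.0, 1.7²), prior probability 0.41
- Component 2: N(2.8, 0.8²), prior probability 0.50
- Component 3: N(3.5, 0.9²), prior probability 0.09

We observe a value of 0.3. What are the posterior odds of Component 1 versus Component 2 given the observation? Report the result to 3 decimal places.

46.797

Posterior odds = (P(Z=i) f_i(x)) / (P(Z=j) f_j(x)); the normalising sum cancels.
Evaluate each component's likelihood at the observed value:
  f_1 = (1/(1.7·√(2π)))·exp(−(0.3−1.0)²/(2·1.7²)) = 0.234672·exp(-0.08478) = 0.215598
  f_2 = (1/(0.8·√(2π)))·exp(−(0.3−2.8)²/(2·0.8²)) = 0.498678·exp(-4.88281) = 0.00377782
  f_3 = (1/(0.9·√(2π)))·exp(−(0.3−3.5)²/(2·0.9²)) = 0.443269·exp(-6.32099) = 0.000797072
Posterior odds = (P(Z=1)·f_1) / (P(Z=2)·f_2) = (0.41·0.215598) / (0.50·0.00377782) = 0.088395 / 0.00188891 ≈ 46.797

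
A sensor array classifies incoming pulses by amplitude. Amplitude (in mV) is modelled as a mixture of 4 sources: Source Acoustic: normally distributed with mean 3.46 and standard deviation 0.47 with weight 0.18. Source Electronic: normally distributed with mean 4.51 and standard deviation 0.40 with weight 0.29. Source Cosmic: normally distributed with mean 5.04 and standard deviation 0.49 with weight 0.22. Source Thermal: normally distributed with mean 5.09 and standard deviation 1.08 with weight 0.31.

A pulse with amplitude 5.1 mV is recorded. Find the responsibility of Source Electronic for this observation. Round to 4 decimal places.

By Bayes' theorem, P(k | x) = w_k f_k(x) / Σ_j w_j f_j(x).
Normal densities:
  f_Acoustic = 0.0019271
  f_Electronic = 0.336062
  f_Cosmic = 0.808087
  f_Thermal = 0.369375
Multiply by the mixture weights:
  w_Acoustic·f_Acoustic = 0.18 × 0.0019271 = 0.000346878
  w_Electronic·f_Electronic = 0.29 × 0.336062 = 0.0974579
  w_Cosmic·f_Cosmic = 0.22 × 0.808087 = 0.177779
  w_Thermal·f_Thermal = 0.31 × 0.369375 = 0.114506
Evidence: 0.000346878 + 0.0974579 + 0.177779 + 0.114506 = 0.39009
P(Source Electronic | x) ≈ 0.2498

0.2498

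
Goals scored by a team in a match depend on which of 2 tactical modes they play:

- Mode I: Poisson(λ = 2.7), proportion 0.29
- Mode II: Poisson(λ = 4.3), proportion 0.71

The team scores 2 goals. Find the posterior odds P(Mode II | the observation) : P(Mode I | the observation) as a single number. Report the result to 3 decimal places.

1.254

The posterior odds equal the prior odds times the likelihood ratio: (π_i/π_j)·(f_i(x)/f_j(x)).
Poisson probabilities:
  L_I = 0.244964
  L_II = 0.125441
Odds = (0.71/0.29) × (0.125441/0.244964) = 2.44828 × 0.51208 ≈ 1.254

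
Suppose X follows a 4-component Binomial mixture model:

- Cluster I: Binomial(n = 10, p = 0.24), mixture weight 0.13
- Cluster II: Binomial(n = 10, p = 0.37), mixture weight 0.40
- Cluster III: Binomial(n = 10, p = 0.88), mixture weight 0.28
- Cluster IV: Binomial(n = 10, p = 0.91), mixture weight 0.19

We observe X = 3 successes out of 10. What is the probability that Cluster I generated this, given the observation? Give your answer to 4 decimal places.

Posterior ∝ prior × likelihood, so P(k | x) ∝ w_k f_k(x); normalise over all components.
Binomial probabilities:
  p_I = 0.242946
  p_II = 0.239425
  p_III = 2.9302e-05
  p_IV = 4.32517e-06
Prior × likelihood for each component:
  w_I·p_I = 0.13 × 0.242946 = 0.031583
  w_II·p_II = 0.40 × 0.239425 = 0.0957702
  w_III·p_III = 0.28 × 2.9302e-05 = 8.20457e-06
  w_IV·p_IV = 0.19 × 4.32517e-06 = 8.21782e-07
Evidence: 0.031583 + 0.0957702 + 8.20457e-06 + 8.21782e-07 = 0.127362
So the posterior for Cluster I is 0.031583 / 0.127362 ≈ 0.2480.

0.2480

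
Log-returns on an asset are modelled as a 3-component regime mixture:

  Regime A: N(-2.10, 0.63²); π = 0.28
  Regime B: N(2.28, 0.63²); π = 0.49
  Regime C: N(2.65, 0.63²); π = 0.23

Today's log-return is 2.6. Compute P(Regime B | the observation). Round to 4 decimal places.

P(component k | x) = w_k·f_k(x) / marginal(x), where marginal(x) = Σ_j w_j·f_j(x).
Evaluate each component's likelihood at the observed value:
  p_A = (1/(0.63·√(2π)))·exp(−(2.6−-2.10)²/(2·0.63²)) = 0.633242·exp(-27.82817) = 5.19936e-13
  p_B = (1/(0.63·√(2π)))·exp(−(2.6−2.28)²/(2·0.63²)) = 0.633242·exp(-0.12900) = 0.556603
  p_C = (1/(0.63·√(2π)))·exp(−(2.6−2.65)²/(2·0.63²)) = 0.633242·exp(-0.00315) = 0.631251
Prior × likelihood for each component:
  w_A·p_A = 0.28 × 5.19936e-13 = 1.45582e-13
  w_B·p_B = 0.49 × 0.556603 = 0.272736
  w_C·p_C = 0.23 × 0.631251 = 0.145188
Normaliser: 1.45582e-13 + 0.272736 + 0.145188 = 0.417923
P(Regime B | 2.6) = 0.272736 / 0.417923 ≈ 0.6526

0.6526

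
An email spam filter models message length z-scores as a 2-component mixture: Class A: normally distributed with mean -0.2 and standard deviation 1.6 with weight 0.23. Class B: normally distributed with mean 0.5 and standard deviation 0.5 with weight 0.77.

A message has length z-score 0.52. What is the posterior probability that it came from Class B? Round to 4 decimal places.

0.9221

By Bayes' theorem, P(k | x) = π_k f_k(x) / Σ_j π_j f_j(x).
Component likelihoods at x = 0.52:
  L_A = (1/(1.6·√(2π)))·exp(−(0.52−-0.2)²/(2·1.6²)) = 0.249339·exp(-0.10125) = 0.225329
  L_B = (1/(0.5·√(2π)))·exp(−(0.52−0.5)²/(2·0.5²)) = 0.797885·exp(-0.00080) = 0.797247
Prior × likelihood for each component:
  π_A·L_A = 0.23 × 0.225329 = 0.0518258
  π_B·L_B = 0.77 × 0.797247 = 0.61388
Marginal: 0.0518258 + 0.61388 = 0.665706
Responsibility of Class B: 0.61388 / 0.665706 ≈ 0.9221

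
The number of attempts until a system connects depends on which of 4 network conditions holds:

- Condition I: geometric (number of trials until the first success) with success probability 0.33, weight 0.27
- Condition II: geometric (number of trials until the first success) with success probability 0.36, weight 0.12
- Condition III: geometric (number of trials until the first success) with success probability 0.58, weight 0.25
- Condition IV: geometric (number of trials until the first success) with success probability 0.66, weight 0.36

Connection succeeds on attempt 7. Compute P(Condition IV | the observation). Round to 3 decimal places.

0.030

Posterior ∝ prior × likelihood, so P(k | x) ∝ π_k f_k(x); normalise over all components.
Evaluate each component's likelihood at the observed value:
  p_I = 0.33·(1−0.33)^6 = 0.33·0.0904584 = 0.0298513
  p_II = 0.36·(1−0.36)^6 = 0.36·0.0687195 = 0.024739
  p_III = 0.58·(1−0.58)^6 = 0.58·0.00548903 = 0.00318364
  p_IV = 0.66·(1−0.66)^6 = 0.66·0.0015448 = 0.00101957
Multiply by the mixture weights:
  π_I·p_I = 0.27 × 0.0298513 = 0.00805984
  π_II·p_II = 0.12 × 0.024739 = 0.00296868
  π_III·p_III = 0.25 × 0.00318364 = 0.00079591
  π_IV·p_IV = 0.36 × 0.00101957 = 0.000367046
Normaliser: 0.00805984 + 0.00296868 + 0.00079591 + 0.000367046 = 0.0121915
Responsibility of Condition IV: 0.000367046 / 0.0121915 ≈ 0.030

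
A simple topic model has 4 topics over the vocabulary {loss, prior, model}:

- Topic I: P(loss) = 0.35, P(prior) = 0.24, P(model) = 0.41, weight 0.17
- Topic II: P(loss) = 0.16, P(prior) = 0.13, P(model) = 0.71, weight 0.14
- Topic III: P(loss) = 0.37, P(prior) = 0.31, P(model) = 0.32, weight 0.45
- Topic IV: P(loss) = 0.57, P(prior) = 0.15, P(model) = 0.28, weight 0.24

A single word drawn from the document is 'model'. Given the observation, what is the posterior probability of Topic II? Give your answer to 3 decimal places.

0.261

P(component k | x) = P(Z=k)·f_k(x) / marginal(x), where marginal(x) = Σ_j P(Z=j)·f_j(x).
Categorical probabilities:
  L_I = 0.41
  L_II = 0.71
  L_III = 0.32
  L_IV = 0.28
Unnormalised posteriors:
  P(Z=I)·L_I = 0.17 × 0.41 = 0.0697
  P(Z=II)·L_II = 0.14 × 0.71 = 0.0994
  P(Z=III)·L_III = 0.45 × 0.32 = 0.144
  P(Z=IV)·L_IV = 0.24 × 0.28 = 0.0672
Normaliser: 0.0697 + 0.0994 + 0.144 + 0.0672 = 0.3803
Responsibility of Topic II: 0.0994 / 0.3803 ≈ 0.261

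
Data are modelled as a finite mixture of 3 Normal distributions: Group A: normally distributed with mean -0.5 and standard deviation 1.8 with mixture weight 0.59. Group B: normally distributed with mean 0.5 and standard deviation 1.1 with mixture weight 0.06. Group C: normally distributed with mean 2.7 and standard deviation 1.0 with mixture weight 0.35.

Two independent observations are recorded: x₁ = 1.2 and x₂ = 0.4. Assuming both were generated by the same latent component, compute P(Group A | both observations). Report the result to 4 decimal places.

Apply Bayes' rule: the posterior for each component is proportional to its prior times its likelihood at x.
Since both observations come from the same component, the likelihood for component k is f_k(x₁)·f_k(x₂).
  f_A = [0.141889] × [0.195592] = 0.0277523
  f_B = [0.296198] × [0.361179] = 0.10698
  f_C = [0.129518] × [0.028327] = 0.00366885
Weight by the priors:
  π_A·f_A = 0.59 × 0.0277523 = 0.0163738
  π_B·f_B = 0.06 × 0.10698 = 0.00641883
  π_C·f_C = 0.35 × 0.00366885 = 0.0012841
Normaliser: 0.0163738 + 0.00641883 + 0.0012841 = 0.0240768
P(Group A | data) ≈ 0.6801

0.6801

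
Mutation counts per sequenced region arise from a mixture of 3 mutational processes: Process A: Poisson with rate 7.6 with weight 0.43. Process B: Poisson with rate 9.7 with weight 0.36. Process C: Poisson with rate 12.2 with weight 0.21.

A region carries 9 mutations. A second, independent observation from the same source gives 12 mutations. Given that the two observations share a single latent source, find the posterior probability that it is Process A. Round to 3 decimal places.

0.242

By Bayes' theorem, P(k | x) = P(Z=k) f_k(x) / Σ_j P(Z=j) f_j(x).
Since both observations come from the same component, the likelihood for component k is f_k(x₁)·f_k(x₂).
  p_A = [e^(−7.6)·7.6^9/9! = 0.11666] × [0.0387961] = 0.00452595
  p_B = [e^(−9.7)·9.7^9/9! = 0.128388] × [0.0887702] = 0.0113971
  p_C = [e^(−12.2)·12.2^9/9! = 0.0830009] × [0.11418] = 0.009477
Weight by the priors:
  P(Z=A)·p_A = 0.43 × 0.00452595 = 0.00194616
  P(Z=B)·p_B = 0.36 × 0.0113971 = 0.00410295
  P(Z=C)·p_C = 0.21 × 0.009477 = 0.00199017
Sum: 0.00194616 + 0.00410295 + 0.00199017 = 0.00803928
P(Process A | data) = 0.00194616 / 0.00803928 ≈ 0.242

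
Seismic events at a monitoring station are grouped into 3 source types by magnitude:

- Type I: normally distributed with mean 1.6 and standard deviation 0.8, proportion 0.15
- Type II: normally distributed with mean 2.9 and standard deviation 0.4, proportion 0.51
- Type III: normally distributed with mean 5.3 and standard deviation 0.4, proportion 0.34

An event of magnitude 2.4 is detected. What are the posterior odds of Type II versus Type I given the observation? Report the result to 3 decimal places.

Only the two components matter; the odds are (w_i f_i(x)) / (w_j f_j(x)).
Component likelihoods at x = 2.4:
  p_I = (1/(0.8·√(2π)))·exp(−(2.4−1.6)²/(2·0.8²)) = 0.498678·exp(-0.50000) = 0.302463
  p_II = (1/(0.4·√(2π)))·exp(−(2.4−2.9)²/(2·0.4²)) = 0.997356·exp(-0.78125) = 0.456623
  p_III = (1/(0.4·√(2π)))·exp(−(2.4−5.3)²/(2·0.4²)) = 0.997356·exp(-26.28125) = 3.84634e-12
Posterior odds = (w_II·p_II) / (w_I·p_I) = (0.51·0.456623) / (0.15·0.302463) = 0.232878 / 0.0453695 ≈ 5.133

5.133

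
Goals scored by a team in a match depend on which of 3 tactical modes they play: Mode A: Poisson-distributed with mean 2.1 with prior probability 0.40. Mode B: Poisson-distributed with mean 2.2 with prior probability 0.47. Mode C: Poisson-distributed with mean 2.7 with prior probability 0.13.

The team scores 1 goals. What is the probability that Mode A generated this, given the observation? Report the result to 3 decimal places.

Apply Bayes' rule: the posterior for each component is proportional to its prior times its likelihood at x.
Poisson probabilities:
  f_A = 0.257158
  f_B = 0.243767
  f_C = 0.181455
Unnormalised posteriors:
  π_A·f_A = 0.40 × 0.257158 = 0.102863
  π_B·f_B = 0.47 × 0.243767 = 0.11457
  π_C·f_C = 0.13 × 0.181455 = 0.0235891
Evidence: 0.102863 + 0.11457 + 0.0235891 = 0.241023
So the posterior for Mode A is 0.102863 / 0.241023 ≈ 0.427.

0.427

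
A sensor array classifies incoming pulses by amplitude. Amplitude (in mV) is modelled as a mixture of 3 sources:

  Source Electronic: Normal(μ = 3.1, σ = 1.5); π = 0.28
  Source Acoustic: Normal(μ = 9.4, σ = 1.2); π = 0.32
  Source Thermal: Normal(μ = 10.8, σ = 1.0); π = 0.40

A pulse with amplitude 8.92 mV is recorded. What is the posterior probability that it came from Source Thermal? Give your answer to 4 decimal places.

0.2172

P(component k | x) = P(Z=k)·f_k(x) / marginal(x), where marginal(x) = Σ_j P(Z=j)·f_j(x).
Component likelihoods at x = 8.92 mV:
  p_Electronic = (1/(1.5·√(2π)))·exp(−(8.92−3.1)²/(2·1.5²)) = 0.265962·exp(-7.52720) = 0.000143152
  p_Acoustic = (1/(1.2·√(2π)))·exp(−(8.92−9.4)²/(2·1.2²)) = 0.332452·exp(-0.08000) = 0.306892
  p_Thermal = (1/(1.0·√(2π)))·exp(−(8.92−10.8)²/(2·1.0²)) = 0.398942·exp(-1.76720) = 0.0681436
Weight by the priors:
  P(Z=Electronic)·p_Electronic = 0.28 × 0.000143152 = 4.00826e-05
  P(Z=Acoustic)·p_Acoustic = 0.32 × 0.306892 = 0.0982054
  P(Z=Thermal)·p_Thermal = 0.40 × 0.0681436 = 0.0272574
Marginal: 4.00826e-05 + 0.0982054 + 0.0272574 = 0.125503
P(Source Thermal | 8.92 mV) ≈ 0.2172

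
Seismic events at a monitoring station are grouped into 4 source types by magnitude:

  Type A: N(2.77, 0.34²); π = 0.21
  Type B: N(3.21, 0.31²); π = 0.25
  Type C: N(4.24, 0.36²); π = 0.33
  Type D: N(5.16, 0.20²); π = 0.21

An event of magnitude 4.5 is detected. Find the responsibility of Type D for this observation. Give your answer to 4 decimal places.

0.0064

Apply Bayes' rule: the posterior for each component is proportional to its prior times its likelihood at x.
Evaluate each component's likelihood at the observed value:
  f_A = (1/(0.34·√(2π)))·exp(−(4.5−2.77)²/(2·0.34²)) = 1.173360·exp(-12.94507) = 2.80194e-06
  f_B = (1/(0.31·√(2π)))·exp(−(4.5−3.21)²/(2·0.31²)) = 1.286911·exp(-8.65817) = 0.000223539
  f_C = (1/(0.36·√(2π)))·exp(−(4.5−4.24)²/(2·0.36²)) = 1.108173·exp(-0.26080) = 0.853773
  f_D = (1/(0.20·√(2π)))·exp(−(4.5−5.16)²/(2·0.20²)) = 1.994711·exp(-5.44500) = 0.00861284
Weight by the priors:
  π_A·f_A = 0.21 × 2.80194e-06 = 5.88408e-07
  π_B·f_B = 0.25 × 0.000223539 = 5.58848e-05
  π_C·f_C = 0.33 × 0.853773 = 0.281745
  π_D·f_D = 0.21 × 0.00861284 = 0.0018087
Normaliser: 5.88408e-07 + 5.58848e-05 + 0.281745 + 0.0018087 = 0.28361
So the posterior for Type D is 0.0018087 / 0.28361 ≈ 0.0064.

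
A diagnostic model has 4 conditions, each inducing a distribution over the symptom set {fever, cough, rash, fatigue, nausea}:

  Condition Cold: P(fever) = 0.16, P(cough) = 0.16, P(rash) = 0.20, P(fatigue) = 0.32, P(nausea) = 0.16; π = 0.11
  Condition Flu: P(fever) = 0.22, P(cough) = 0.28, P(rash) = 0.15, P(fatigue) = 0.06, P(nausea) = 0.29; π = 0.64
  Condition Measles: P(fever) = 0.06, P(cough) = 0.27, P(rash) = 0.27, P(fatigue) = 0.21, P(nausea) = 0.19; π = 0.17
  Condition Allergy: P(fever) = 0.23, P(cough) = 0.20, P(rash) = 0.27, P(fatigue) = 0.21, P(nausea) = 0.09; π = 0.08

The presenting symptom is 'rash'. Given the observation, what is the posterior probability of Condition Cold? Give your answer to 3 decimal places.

Posterior ∝ prior × likelihood, so P(k | x) ∝ π_k f_k(x); normalise over all components.
Evaluate each component's likelihood at the observed value:
  L_Cold = P(rash | comp) = 0.20
  L_Flu = P(rash | comp) = 0.15
  L_Measles = P(rash | comp) = 0.27
  L_Allergy = P(rash | comp) = 0.27
Unnormalised posteriors:
  π_Cold·L_Cold = 0.11 × 0.2 = 0.022
  π_Flu·L_Flu = 0.64 × 0.15 = 0.096
  π_Measles·L_Measles = 0.17 × 0.27 = 0.0459
  π_Allergy·L_Allergy = 0.08 × 0.27 = 0.0216
Denominator: 0.022 + 0.096 + 0.0459 + 0.0216 = 0.1855
P(Condition Cold | the observation) = 0.022 / 0.1855 ≈ 0.119

0.119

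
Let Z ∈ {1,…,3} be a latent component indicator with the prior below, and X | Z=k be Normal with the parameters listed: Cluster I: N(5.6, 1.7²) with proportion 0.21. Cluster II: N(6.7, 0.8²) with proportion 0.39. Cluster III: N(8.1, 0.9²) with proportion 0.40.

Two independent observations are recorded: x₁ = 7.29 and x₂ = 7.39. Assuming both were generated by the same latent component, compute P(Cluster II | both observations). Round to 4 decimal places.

0.5454

Apply Bayes' rule: the posterior for each component is proportional to its prior times its likelihood at x.
Since both observations come from the same component, the likelihood for component k is f_k(x₁)·f_k(x₂).
  L_I = [0.143173] × [0.134807] = 0.0193008
  L_II = [0.379938] × [0.343782] = 0.130616
  L_III = [0.29565] × [0.324733] = 0.0960075
Prior × likelihood for each component:
  π_I·L_I = 0.21 × 0.0193008 = 0.00405316
  π_II·L_II = 0.39 × 0.130616 = 0.0509401
  π_III·L_III = 0.40 × 0.0960075 = 0.038403
Denominator: 0.00405316 + 0.0509401 + 0.038403 = 0.0933963
P(Cluster II | x₁, x₂) ≈ 0.5454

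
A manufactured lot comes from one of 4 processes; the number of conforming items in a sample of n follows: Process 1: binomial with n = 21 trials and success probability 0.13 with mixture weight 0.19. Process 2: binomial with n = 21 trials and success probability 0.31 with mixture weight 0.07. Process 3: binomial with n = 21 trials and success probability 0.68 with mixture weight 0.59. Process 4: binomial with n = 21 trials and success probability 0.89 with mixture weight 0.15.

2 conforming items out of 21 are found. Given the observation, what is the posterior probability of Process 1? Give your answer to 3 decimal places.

Posterior ∝ prior × likelihood, so P(k | x) ∝ π_k f_k(x); normalise over all components.
Component likelihoods at x = 2 conforming items out of 21:
  f_1 = 0.251751
  f_2 = 0.0175015
  f_3 = 3.84669e-08
  f_4 = 1.01733e-16
Prior × likelihood for each component:
  π_1·f_1 = 0.19 × 0.251751 = 0.0478328
  π_2·f_2 = 0.07 × 0.0175015 = 0.00122511
  π_3·f_3 = 0.59 × 3.84669e-08 = 2.26954e-08
  π_4·f_4 = 0.15 × 1.01733e-16 = 1.52599e-17
Normaliser: 0.0478328 + 0.00122511 + 2.26954e-08 + 1.52599e-17 = 0.0490579
Responsibility of Process 1: 0.0478328 / 0.0490579 ≈ 0.975

0.975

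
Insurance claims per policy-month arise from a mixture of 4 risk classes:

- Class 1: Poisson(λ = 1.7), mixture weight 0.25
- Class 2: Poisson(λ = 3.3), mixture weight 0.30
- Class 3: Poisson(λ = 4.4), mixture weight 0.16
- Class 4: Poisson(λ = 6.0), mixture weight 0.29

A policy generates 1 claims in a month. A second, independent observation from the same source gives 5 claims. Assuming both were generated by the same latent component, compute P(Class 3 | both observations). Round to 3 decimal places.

P(component k | x) = π_k·f_k(x) / marginal(x), where marginal(x) = Σ_j π_j·f_j(x).
Since both observations come from the same component, the likelihood for component k is f_k(x₁)·f_k(x₂).
  f_1 = [e^(−1.7)·1.7^1/1! = 0.310562] × [0.0216154] = 0.00671291
  f_2 = [e^(−3.3)·3.3^1/1! = 0.121714] × [0.120286] = 0.0146406
  f_3 = [e^(−4.4)·4.4^1/1! = 0.0540203] × [0.168728] = 0.00911472
  f_4 = [e^(−6.0)·6.0^1/1! = 0.0148725] × [0.160623] = 0.00238887
Unnormalised posteriors:
  π_1·f_1 = 0.25 × 0.00671291 = 0.00167823
  π_2·f_2 = 0.30 × 0.0146406 = 0.00439218
  π_3·f_3 = 0.16 × 0.00911472 = 0.00145836
  π_4·f_4 = 0.29 × 0.00238887 = 0.000692772
Normaliser: 0.00167823 + 0.00439218 + 0.00145836 + 0.000692772 = 0.00822154
P(Class 3 | data) ≈ 0.177

0.177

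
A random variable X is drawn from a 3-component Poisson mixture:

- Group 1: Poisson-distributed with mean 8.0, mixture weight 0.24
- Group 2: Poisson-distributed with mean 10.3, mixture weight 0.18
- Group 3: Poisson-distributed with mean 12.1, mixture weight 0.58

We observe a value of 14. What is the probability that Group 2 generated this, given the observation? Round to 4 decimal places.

0.1547

P(component k | x) = w_k·f_k(x) / marginal(x), where marginal(x) = Σ_j w_j·f_j(x).
Component likelihoods at x = 14:
  L_1 = e^(−8.0)·8.0^14/14! = 0.0169237
  L_2 = e^(−10.3)·10.3^14/14! = 0.0583552
  L_3 = e^(−12.1)·12.1^14/14! = 0.0919652
Unnormalised posteriors:
  w_1·L_1 = 0.24 × 0.0169237 = 0.00406169
  w_2·L_2 = 0.18 × 0.0583552 = 0.0105039
  w_3·L_3 = 0.58 × 0.0919652 = 0.0533398
Denominator: 0.00406169 + 0.0105039 + 0.0533398 = 0.0679055
P(Group 2 | the observation) = 0.0105039 / 0.0679055 ≈ 0.1547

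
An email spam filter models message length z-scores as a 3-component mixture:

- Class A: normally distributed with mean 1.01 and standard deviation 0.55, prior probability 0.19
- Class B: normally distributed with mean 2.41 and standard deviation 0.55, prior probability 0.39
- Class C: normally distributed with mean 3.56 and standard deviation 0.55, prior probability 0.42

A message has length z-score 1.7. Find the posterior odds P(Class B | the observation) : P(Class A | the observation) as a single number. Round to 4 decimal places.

1.9598

Posterior odds = (P(Z=i) f_i(x)) / (P(Z=j) f_j(x)); the normalising sum cancels.
Normal densities:
  p_A = (1/(0.55·√(2π)))·exp(−(1.7−1.01)²/(2·0.55²)) = 0.725350·exp(-0.78694) = 0.330204
  p_B = (1/(0.55·√(2π)))·exp(−(1.7−2.41)²/(2·0.55²)) = 0.725350·exp(-0.83322) = 0.31527
  p_C = (1/(0.55·√(2π)))·exp(−(1.7−3.56)²/(2·0.55²)) = 0.725350·exp(-5.71835) = 0.00238287
Posterior odds = (P(Z=B)·p_B) / (P(Z=A)·p_A) = (0.39·0.31527) / (0.19·0.330204) = 0.122955 / 0.0627388 ≈ 1.9598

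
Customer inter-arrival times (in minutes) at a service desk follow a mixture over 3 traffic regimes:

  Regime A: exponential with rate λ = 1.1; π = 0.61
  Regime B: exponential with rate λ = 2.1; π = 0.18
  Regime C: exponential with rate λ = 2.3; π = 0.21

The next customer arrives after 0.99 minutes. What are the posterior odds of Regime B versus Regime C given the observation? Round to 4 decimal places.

Since P(k|x) ∝ π_k f_k(x), the posterior odds are π_i f_i(x) / (π_j f_j(x)).
Exponential densities:
  f_A = 1.1·e^(−1.1·0.99) = 1.1·e^(−1.0890) = 0.370208
  f_B = 2.1·e^(−2.1·0.99) = 2.1·e^(−2.0790) = 0.262616
  f_C = 2.3·e^(−2.3·0.99) = 2.3·e^(−2.2770) = 0.23596
0.0472709 / 0.0495517 ≈ 0.9540

0.9540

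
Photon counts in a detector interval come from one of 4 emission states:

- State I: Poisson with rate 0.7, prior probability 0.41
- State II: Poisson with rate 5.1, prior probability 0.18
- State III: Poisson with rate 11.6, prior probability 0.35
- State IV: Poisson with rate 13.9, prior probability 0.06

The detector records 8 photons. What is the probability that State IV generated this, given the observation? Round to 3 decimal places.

0.047

P(component k | x) = w_k·f_k(x) / marginal(x), where marginal(x) = Σ_j w_j·f_j(x).
Component likelihoods at x = 8 photons:
  L_I = e^(−0.7)·0.7^8/8! = 7.09999e-07
  L_II = e^(−5.1)·5.1^8/8! = 0.0692052
  L_III = e^(−11.6)·11.6^8/8! = 0.0745294
  L_IV = e^(−13.9)·13.9^8/8! = 0.0317618
Prior × likelihood for each component:
  w_I·L_I = 0.41 × 7.09999e-07 = 2.911e-07
  w_II·L_II = 0.18 × 0.0692052 = 0.0124569
  w_III·L_III = 0.35 × 0.0745294 = 0.0260853
  w_IV·L_IV = 0.06 × 0.0317618 = 0.00190571
Denominator: 2.911e-07 + 0.0124569 + 0.0260853 + 0.00190571 = 0.0404482
P(State IV | data) ≈ 0.047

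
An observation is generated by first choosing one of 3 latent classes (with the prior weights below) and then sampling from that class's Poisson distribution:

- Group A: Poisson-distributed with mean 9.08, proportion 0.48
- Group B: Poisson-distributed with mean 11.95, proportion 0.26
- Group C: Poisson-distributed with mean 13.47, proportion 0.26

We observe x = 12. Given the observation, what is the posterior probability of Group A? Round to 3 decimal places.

P(component k | x) = π_k·f_k(x) / marginal(x), where marginal(x) = Σ_j π_j·f_j(x).
Poisson probabilities:
  f_A = e^(−9.08)·9.08^12/12! = 0.0746963
  f_B = e^(−11.95)·11.95^12/12! = 0.114356
  f_C = e^(−13.47)·13.47^12/12! = 0.105227
Prior × likelihood for each component:
  π_A·f_A = 0.48 × 0.0746963 = 0.0358542
  π_B·f_B = 0.26 × 0.114356 = 0.0297326
  π_C·f_C = 0.26 × 0.105227 = 0.027359
Evidence: 0.0358542 + 0.0297326 + 0.027359 = 0.0929458
P(Group A | data) ≈ 0.386

0.386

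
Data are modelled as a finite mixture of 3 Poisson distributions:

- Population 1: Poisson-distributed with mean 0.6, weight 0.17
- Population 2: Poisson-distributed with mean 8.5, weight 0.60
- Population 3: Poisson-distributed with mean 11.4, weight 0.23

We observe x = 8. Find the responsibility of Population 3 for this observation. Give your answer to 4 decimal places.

0.1809

Posterior ∝ prior × likelihood, so P(k | x) ∝ P(Z=k) f_k(x); normalise over all components.
Component likelihoods at x = 8:
  p_1 = e^(−0.6)·0.6^8/8! = 2.28619e-07
  p_2 = e^(−8.5)·8.5^8/8! = 0.137508
  p_3 = e^(−11.4)·11.4^8/8! = 0.0792066
Prior × likelihood for each component:
  P(Z=1)·p_1 = 0.17 × 2.28619e-07 = 3.88653e-08
  P(Z=2)·p_2 = 0.60 × 0.137508 = 0.0825048
  P(Z=3)·p_3 = 0.23 × 0.0792066 = 0.0182175
Evidence: 3.88653e-08 + 0.0825048 + 0.0182175 = 0.100722
P(Population 3 | 8) ≈ 0.1809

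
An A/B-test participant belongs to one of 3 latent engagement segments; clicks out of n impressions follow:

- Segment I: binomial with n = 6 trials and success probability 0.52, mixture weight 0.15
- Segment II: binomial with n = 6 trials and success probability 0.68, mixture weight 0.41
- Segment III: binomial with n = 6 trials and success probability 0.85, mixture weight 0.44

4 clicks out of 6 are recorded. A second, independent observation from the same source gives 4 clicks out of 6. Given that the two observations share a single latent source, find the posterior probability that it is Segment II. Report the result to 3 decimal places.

0.656

By Bayes' theorem, P(k | x) = P(Z=k) f_k(x) / Σ_j P(Z=j) f_j(x).
Since both observations come from the same component, the likelihood for component k is f_k(x₁)·f_k(x₂).
  L_I = [C(6,4)·0.52^4·0.48^2 = 15·0.0731162·0.2304 = 0.252689] × [0.252689] = 0.063852
  L_II = [C(6,4)·0.68^4·0.32^2 = 15·0.213814·0.1024 = 0.328418] × [0.328418] = 0.107858
  L_III = [C(6,4)·0.85^4·0.15^2 = 15·0.522006·0.0225 = 0.176177] × [0.176177] = 0.0310384
Prior × likelihood for each component:
  P(Z=I)·L_I = 0.15 × 0.063852 = 0.00957779
  P(Z=II)·L_II = 0.41 × 0.107858 = 0.0442219
  P(Z=III)·L_III = 0.44 × 0.0310384 = 0.0136569
Normaliser: 0.00957779 + 0.0442219 + 0.0136569 = 0.0674566
P(Segment II | data) ≈ 0.656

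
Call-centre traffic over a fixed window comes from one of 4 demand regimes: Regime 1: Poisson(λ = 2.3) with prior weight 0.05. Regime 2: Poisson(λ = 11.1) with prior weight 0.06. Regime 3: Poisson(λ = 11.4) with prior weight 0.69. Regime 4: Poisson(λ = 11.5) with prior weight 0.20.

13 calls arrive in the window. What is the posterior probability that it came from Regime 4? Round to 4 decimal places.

0.2134

The responsibility of component k is π_k f_k(x) divided by Σ_j π_j f_j(x).
Poisson probabilities:
  L_1 = 8.11529e-07
  L_2 = 0.0942431
  L_3 = 0.0987474
  L_4 = 0.100093
Weight by the priors:
  π_1·L_1 = 0.05 × 8.11529e-07 = 4.05765e-08
  π_2·L_2 = 0.06 × 0.0942431 = 0.00565459
  π_3·L_3 = 0.69 × 0.0987474 = 0.0681357
  π_4·L_4 = 0.20 × 0.100093 = 0.0200187
Evidence: 4.05765e-08 + 0.00565459 + 0.0681357 + 0.0200187 = 0.093809
P(Regime 4 | x) ≈ 0.2134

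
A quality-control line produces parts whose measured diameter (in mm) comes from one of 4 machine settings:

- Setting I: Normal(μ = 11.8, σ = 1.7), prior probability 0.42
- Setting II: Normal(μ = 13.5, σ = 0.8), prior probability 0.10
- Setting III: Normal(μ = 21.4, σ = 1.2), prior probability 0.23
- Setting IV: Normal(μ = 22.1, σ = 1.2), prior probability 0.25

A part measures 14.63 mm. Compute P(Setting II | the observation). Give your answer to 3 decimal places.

0.427

Apply Bayes' rule: the posterior for each component is proportional to its prior times its likelihood at x.
Evaluate each component's likelihood at the observed value:
  f_I = 0.0587074
  f_II = 0.183898
  f_III = 4.07642e-08
  f_IV = 1.27979e-09
Unnormalised posteriors:
  π_I·f_I = 0.42 × 0.0587074 = 0.0246571
  π_II·f_II = 0.10 × 0.183898 = 0.0183898
  π_III·f_III = 0.23 × 4.07642e-08 = 9.37577e-09
  π_IV·f_IV = 0.25 × 1.27979e-09 = 3.19947e-10
Marginal: 0.0246571 + 0.0183898 + 9.37577e-09 + 3.19947e-10 = 0.0430469
P(Setting II | the observation) = 0.0183898 / 0.0430469 ≈ 0.427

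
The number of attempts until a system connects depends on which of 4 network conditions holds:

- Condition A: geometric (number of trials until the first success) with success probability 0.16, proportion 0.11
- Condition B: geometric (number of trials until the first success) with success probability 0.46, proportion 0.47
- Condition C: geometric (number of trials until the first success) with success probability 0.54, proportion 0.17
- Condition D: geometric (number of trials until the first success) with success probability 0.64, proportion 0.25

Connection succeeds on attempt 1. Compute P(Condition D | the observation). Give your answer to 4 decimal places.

0.3295

The responsibility of component k is π_k f_k(x) divided by Σ_j π_j f_j(x).
Component likelihoods at x = 1:
  L_A = 0.16
  L_B = 0.46
  L_C = 0.54
  L_D = 0.64
Unnormalised posteriors:
  π_A·L_A = 0.11 × 0.16 = 0.0176
  π_B·L_B = 0.47 × 0.46 = 0.2162
  π_C·L_C = 0.17 × 0.54 = 0.0918
  π_D·L_D = 0.25 × 0.64 = 0.16
Evidence: 0.0176 + 0.2162 + 0.0918 + 0.16 = 0.4856
Responsibility of Condition D: 0.16 / 0.4856 ≈ 0.3295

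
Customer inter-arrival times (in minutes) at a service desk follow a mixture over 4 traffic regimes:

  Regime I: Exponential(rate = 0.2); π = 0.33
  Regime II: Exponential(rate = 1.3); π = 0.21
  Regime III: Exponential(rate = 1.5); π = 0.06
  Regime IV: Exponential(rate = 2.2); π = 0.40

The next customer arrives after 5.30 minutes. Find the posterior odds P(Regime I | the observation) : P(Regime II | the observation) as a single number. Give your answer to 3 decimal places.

Since P(k|x) ∝ π_k f_k(x), the posterior odds are π_i f_i(x) / (π_j f_j(x)).
Evaluate each component's likelihood at the observed value:
  f_I = 0.2·e^(−0.2·5.30) = 0.2·e^(−1.0600) = 0.0692912
  f_II = 1.3·e^(−1.3·5.30) = 1.3·e^(−6.8900) = 0.00132329
  f_III = 1.5·e^(−1.5·5.30) = 1.5·e^(−7.9500) = 0.000528993
  f_IV = 2.2·e^(−2.2·5.30) = 2.2·e^(−11.6600) = 1.89911e-05
0.0228661 / 0.00027789 ≈ 82.285

82.285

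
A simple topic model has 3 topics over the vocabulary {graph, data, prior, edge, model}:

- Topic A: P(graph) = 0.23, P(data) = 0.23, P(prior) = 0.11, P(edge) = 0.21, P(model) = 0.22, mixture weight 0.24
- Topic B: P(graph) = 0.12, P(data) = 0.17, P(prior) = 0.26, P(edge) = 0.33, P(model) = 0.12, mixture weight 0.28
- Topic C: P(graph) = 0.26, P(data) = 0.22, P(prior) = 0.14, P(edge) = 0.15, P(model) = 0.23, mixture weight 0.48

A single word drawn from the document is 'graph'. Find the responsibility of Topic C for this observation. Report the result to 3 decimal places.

0.584

The responsibility of component k is P(Z=k) f_k(x) divided by Σ_j P(Z=j) f_j(x).
Component likelihoods at x = 'graph':
  f_A = 0.23
  f_B = 0.12
  f_C = 0.26
Weight by the priors:
  P(Z=A)·f_A = 0.24 × 0.23 = 0.0552
  P(Z=B)·f_B = 0.28 × 0.12 = 0.0336
  P(Z=C)·f_C = 0.48 × 0.26 = 0.1248
Normaliser: 0.0552 + 0.0336 + 0.1248 = 0.2136
P(Topic C | 'graph') ≈ 0.584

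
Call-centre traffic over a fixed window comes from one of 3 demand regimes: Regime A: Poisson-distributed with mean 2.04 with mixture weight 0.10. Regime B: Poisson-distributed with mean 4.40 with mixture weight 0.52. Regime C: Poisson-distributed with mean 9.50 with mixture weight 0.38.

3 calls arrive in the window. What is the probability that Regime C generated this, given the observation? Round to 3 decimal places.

0.036

Posterior ∝ prior × likelihood, so P(k | x) ∝ P(Z=k) f_k(x); normalise over all components.
Component likelihoods at x = 3 calls:
  L_A = e^(−2.04)·2.04^3/3! = 0.183983
  L_B = e^(−4.40)·4.40^3/3! = 0.174305
  L_C = e^(−9.50)·9.50^3/3! = 0.010696
Multiply by the mixture weights:
  P(Z=A)·L_A = 0.10 × 0.183983 = 0.0183983
  P(Z=B)·L_B = 0.52 × 0.174305 = 0.0906389
  P(Z=C)·L_C = 0.38 × 0.010696 = 0.00406449
Evidence: 0.0183983 + 0.0906389 + 0.00406449 = 0.113102
Responsibility of Regime C: 0.00406449 / 0.113102 ≈ 0.036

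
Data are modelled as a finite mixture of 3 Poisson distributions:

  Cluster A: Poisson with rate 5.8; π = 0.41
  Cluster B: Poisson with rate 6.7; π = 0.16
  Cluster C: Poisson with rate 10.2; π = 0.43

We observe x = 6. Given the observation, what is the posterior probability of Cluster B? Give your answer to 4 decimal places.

Apply Bayes' rule: the posterior for each component is proportional to its prior times its likelihood at x.
Evaluate each component's likelihood at the observed value:
  p_A = e^(−5.8)·5.8^6/6! = 0.160076
  p_B = e^(−6.7)·6.7^6/6! = 0.154648
  p_C = e^(−10.2)·10.2^6/6! = 0.0581386
Multiply by the mixture weights:
  π_A·p_A = 0.41 × 0.160076 = 0.0656313
  π_B·p_B = 0.16 × 0.154648 = 0.0247436
  π_C·p_C = 0.43 × 0.0581386 = 0.0249996
Marginal: 0.0656313 + 0.0247436 + 0.0249996 = 0.115375
So the posterior for Cluster B is 0.0247436 / 0.115375 ≈ 0.2145.

0.2145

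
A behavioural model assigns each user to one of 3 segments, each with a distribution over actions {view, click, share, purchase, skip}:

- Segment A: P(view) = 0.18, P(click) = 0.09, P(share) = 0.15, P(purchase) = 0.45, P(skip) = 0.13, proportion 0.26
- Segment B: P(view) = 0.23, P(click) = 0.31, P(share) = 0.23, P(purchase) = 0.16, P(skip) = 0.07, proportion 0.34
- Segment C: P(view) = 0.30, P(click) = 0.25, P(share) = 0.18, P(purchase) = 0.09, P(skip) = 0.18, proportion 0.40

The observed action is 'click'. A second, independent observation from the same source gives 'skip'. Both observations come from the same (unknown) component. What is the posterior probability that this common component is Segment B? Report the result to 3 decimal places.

0.260

P(component k | x) = w_k·f_k(x) / marginal(x), where marginal(x) = Σ_j w_j·f_j(x).
Since both observations come from the same component, the likelihood for component k is f_k(x₁)·f_k(x₂).
  f_A = [P(click | comp) = 0.09] × [0.13] = 0.0117
  f_B = [P(click | comp) = 0.31] × [0.07] = 0.0217
  f_C = [P(click | comp) = 0.25] × [0.18] = 0.045
Prior × likelihood for each component:
  w_A·f_A = 0.26 × 0.0117 = 0.003042
  w_B·f_B = 0.34 × 0.0217 = 0.007378
  w_C·f_C = 0.40 × 0.045 = 0.018
Sum: 0.003042 + 0.007378 + 0.018 = 0.02842
So the posterior for Segment B is 0.007378 / 0.02842 ≈ 0.260.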